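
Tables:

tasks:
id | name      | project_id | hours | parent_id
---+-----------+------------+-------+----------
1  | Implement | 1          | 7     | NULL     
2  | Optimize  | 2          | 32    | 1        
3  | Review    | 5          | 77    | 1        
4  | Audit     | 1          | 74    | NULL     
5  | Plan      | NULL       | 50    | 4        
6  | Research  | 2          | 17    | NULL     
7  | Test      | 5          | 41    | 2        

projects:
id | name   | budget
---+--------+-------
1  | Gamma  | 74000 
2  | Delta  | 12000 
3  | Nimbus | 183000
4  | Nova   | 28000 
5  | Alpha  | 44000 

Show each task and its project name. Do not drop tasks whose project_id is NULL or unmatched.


LEFT JOIN keeps every row from tasks (the left table); where project_id has no match in projects, the project columns become NULL. Walk through each task:
  - task 1 (Implement): project_id=1 -> matches Gamma
  - task 2 (Optimize): project_id=2 -> matches Delta
  - task 3 (Review): project_id=5 -> matches Alpha
  - task 4 (Audit): project_id=1 -> matches Gamma
  - task 5 (Plan): project_id=NULL, no match -> kept with NULL
  - task 6 (Research): project_id=2 -> matches Delta
  - task 7 (Test): project_id=5 -> matches Alpha
All 7 rows appear; 1 has NULL project.

SQL:
SELECT a.name, b.name AS project
FROM tasks a
LEFT JOIN projects b ON a.project_id = b.id

Result:
name      | project
----------+--------
Implement | Gamma  
Optimize  | Delta  
Review    | Alpha  
Audit     | Gamma  
Plan      | NULL   
Research  | Delta  
Test      | Alpha  


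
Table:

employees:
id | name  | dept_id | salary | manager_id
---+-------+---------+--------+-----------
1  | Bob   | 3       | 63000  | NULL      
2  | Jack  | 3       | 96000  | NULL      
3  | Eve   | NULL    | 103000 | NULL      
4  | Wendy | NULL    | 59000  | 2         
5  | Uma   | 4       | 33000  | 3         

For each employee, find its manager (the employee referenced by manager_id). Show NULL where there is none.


This is a self-join: employees is joined to a second copy of itself, matching each row's manager_id to another row's id. Use LEFT JOIN so rows with manager_id=NULL are kept.
  - employee 1 (Bob): manager_id=NULL -> NULL
  - employee 2 (Jack): manager_id=NULL -> NULL
  - employee 3 (Eve): manager_id=NULL -> NULL
  - employee 4 (Wendy): manager_id=2 -> Jack
  - employee 5 (Uma): manager_id=3 -> Eve

SQL:
SELECT a.name AS item, b.name AS manager
FROM employees a
LEFT JOIN employees b ON a.manager_id = b.id

Result:
item  | manager
------+--------
Bob   | NULL   
Jack  | NULL   
Eve   | NULL   
Wendy | Jack   
Uma   | Eve    


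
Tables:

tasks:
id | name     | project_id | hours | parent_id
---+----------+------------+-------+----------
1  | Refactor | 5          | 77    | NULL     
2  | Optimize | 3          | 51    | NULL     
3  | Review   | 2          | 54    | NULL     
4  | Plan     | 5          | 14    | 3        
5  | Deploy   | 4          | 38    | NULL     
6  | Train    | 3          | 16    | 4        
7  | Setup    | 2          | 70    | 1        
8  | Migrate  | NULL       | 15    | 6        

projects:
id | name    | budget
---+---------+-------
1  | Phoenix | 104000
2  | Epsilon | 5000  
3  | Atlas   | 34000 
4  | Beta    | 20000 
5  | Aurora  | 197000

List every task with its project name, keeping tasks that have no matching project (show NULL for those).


LEFT JOIN keeps every row from tasks (the left table); where project_id has no match in projects, the project columns become NULL. Walk through each task:
  - task 1 (Refactor): project_id=5 -> matches Aurora
  - task 2 (Optimize): project_id=3 -> matches Atlas
  - task 3 (Review): project_id=2 -> matches Epsilon
  - task 4 (Plan): project_id=5 -> matches Aurora
  - task 5 (Deploy): project_id=4 -> matches Beta
  - task 6 (Train): project_id=3 -> matches Atlas
  - task 7 (Setup): project_id=2 -> matches Epsilon
  - task 8 (Migrate): project_id=NULL, no match -> kept with NULL
All 8 rows appear; 1 has NULL project.

SQL:
SELECT a.name, b.name AS project
FROM tasks a
LEFT JOIN projects b ON a.project_id = b.id

Result:
name     | project
---------+--------
Refactor | Aurora 
Optimize | Atlas  
Review   | Epsilon
Plan     | Aurora 
Deploy   | Beta   
Train    | Atlas  
Setup    | Epsilon
Migrate  | NULL   


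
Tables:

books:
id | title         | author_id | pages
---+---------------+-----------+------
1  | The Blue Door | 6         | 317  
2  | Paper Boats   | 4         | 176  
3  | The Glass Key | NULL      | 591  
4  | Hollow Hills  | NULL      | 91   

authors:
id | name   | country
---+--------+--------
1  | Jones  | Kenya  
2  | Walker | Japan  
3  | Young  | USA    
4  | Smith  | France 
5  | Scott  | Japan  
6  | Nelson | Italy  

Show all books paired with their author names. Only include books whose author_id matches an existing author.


INNER JOIN keeps only books rows whose author_id matches an id in authors. Walk through each book:
  - book 1 (The Blue Door): author_id=6 -> matches Nelson
  - book 2 (Paper Boats): author_id=4 -> matches Smith
  - book 3 (The Glass Key): author_id=NULL, no match -> dropped
  - book 4 (Hollow Hills): author_id=NULL, no match -> dropped
So 2 of 4 rows are dropped.

SQL:
SELECT a.title, b.name AS author
FROM books a
INNER JOIN authors b ON a.author_id = b.id

Result:
title         | author
--------------+-------
The Blue Door | Nelson
Paper Boats   | Smith 


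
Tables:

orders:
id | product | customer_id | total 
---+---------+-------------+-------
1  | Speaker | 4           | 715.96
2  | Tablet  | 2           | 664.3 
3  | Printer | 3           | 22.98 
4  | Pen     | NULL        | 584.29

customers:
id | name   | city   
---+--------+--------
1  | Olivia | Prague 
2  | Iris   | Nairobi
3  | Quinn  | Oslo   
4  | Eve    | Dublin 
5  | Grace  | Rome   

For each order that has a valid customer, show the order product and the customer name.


INNER JOIN keeps only orders rows whose customer_id matches an id in customers. Walk through each order:
  - order 1 (Speaker): customer_id=4 -> matches Eve
  - order 2 (Tablet): customer_id=2 -> matches Iris
  - order 3 (Printer): customer_id=3 -> matches Quinn
  - order 4 (Pen): customer_id=NULL, no match -> dropped
So 1 of 4 rows is dropped.

SQL:
SELECT a.product, b.name AS customer
FROM orders a
INNER JOIN customers b ON a.customer_id = b.id

Result:
product | customer
--------+---------
Speaker | Eve     
Tablet  | Iris    
Printer | Quinn   


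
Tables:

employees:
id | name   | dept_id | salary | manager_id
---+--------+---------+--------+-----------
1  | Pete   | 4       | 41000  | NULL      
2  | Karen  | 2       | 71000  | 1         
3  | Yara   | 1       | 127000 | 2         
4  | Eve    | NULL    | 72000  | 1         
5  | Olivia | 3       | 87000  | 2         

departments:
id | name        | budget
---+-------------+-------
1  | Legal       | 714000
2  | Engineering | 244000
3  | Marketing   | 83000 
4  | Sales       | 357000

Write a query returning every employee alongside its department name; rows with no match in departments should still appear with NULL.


LEFT JOIN keeps every row from employees (the left table); where dept_id has no match in departments, the department columns become NULL. Walk through each employee:
  - employee 1 (Pete): dept_id=4 -> matches Sales
  - employee 2 (Karen): dept_id=2 -> matches Engineering
  - employee 3 (Yara): dept_id=1 -> matches Legal
  - employee 4 (Eve): dept_id=NULL, no match -> kept with NULL
  - employee 5 (Olivia): dept_id=3 -> matches Marketing
All 5 rows appear; 1 has NULL department.

SQL:
SELECT a.name, b.name AS department
FROM employees a
LEFT JOIN departments b ON a.dept_id = b.id

Result:
name   | department 
-------+------------
Pete   | Sales      
Karen  | Engineering
Yara   | Legal      
Eve    | NULL       
Olivia | Marketing  


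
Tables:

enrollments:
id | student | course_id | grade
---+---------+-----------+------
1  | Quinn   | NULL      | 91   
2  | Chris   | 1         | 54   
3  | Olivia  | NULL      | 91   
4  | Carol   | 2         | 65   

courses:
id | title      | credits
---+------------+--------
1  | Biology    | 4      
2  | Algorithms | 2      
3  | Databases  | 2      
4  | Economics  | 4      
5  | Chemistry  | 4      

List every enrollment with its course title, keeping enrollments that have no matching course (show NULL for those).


LEFT JOIN keeps every row from enrollments (the left table); where course_id has no match in courses, the course columns become NULL. Walk through each enrollment:
  - enrollment 1 (Quinn): course_id=NULL, no match -> kept with NULL
  - enrollment 2 (Chris): course_id=1 -> matches Biology
  - enrollment 3 (Olivia): course_id=NULL, no match -> kept with NULL
  - enrollment 4 (Carol): course_id=2 -> matches Algorithms
All 4 rows appear; 2 have NULL course.

SQL:
SELECT a.student, b.title AS course
FROM enrollments a
LEFT JOIN courses b ON a.course_id = b.id

Result:
student | course    
--------+-----------
Quinn   | NULL      
Chris   | Biology   
Olivia  | NULL      
Carol   | Algorithms


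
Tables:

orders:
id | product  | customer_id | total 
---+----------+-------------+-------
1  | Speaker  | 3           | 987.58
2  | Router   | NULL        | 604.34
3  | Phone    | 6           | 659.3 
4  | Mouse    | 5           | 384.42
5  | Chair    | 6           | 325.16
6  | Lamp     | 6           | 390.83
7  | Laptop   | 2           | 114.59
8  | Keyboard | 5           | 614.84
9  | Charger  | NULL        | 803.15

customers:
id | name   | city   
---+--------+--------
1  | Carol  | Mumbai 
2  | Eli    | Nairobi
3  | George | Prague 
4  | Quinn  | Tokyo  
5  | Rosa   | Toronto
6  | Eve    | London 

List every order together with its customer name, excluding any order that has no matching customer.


INNER JOIN keeps only orders rows whose customer_id matches an id in customers. Walk through each order:
  - order 1 (Speaker): customer_id=3 -> matches George
  - order 2 (Router): customer_id=NULL, no match -> dropped
  - order 3 (Phone): customer_id=6 -> matches Eve
  - order 4 (Mouse): customer_id=5 -> matches Rosa
  - order 5 (Chair): customer_id=6 -> matches Eve
  - order 6 (Lamp): customer_id=6 -> matches Eve
  - order 7 (Laptop): customer_id=2 -> matches Eli
  - order 8 (Keyboard): customer_id=5 -> matches Rosa
  - order 9 (Charger): customer_id=NULL, no match -> dropped
So 2 of 9 rows are dropped.

SQL:
SELECT a.product, b.name AS customer
FROM orders a
INNER JOIN customers b ON a.customer_id = b.id

Result:
product  | customer
---------+---------
Speaker  | George  
Phone    | Eve     
Mouse    | Rosa    
Chair    | Eve     
Lamp     | Eve     
Laptop   | Eli     
Keyboard | Rosa    


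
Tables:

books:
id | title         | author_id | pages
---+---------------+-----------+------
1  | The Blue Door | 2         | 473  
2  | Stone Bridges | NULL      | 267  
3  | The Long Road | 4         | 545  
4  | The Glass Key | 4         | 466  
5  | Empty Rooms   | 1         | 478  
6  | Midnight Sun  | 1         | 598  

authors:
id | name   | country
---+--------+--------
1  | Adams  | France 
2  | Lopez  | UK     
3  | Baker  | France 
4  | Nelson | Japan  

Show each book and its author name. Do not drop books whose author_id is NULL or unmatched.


LEFT JOIN keeps every row from books (the left table); where author_id has no match in authors, the author columns become NULL. Walk through each book:
  - book 1 (The Blue Door): author_id=2 -> matches Lopez
  - book 2 (Stone Bridges): author_id=NULL, no match -> kept with NULL
  - book 3 (The Long Road): author_id=4 -> matches Nelson
  - book 4 (The Glass Key): author_id=4 -> matches Nelson
  - book 5 (Empty Rooms): author_id=1 -> matches Adams
  - book 6 (Midnight Sun): author_id=1 -> matches Adams
All 6 rows appear; 1 has NULL author.

SQL:
SELECT a.title, b.name AS author
FROM books a
LEFT JOIN authors b ON a.author_id = b.id

Result:
title         | author
--------------+-------
The Blue Door | Lopez 
Stone Bridges | NULL  
The Long Road | Nelson
The Glass Key | Nelson
Empty Rooms   | Adams 
Midnight Sun  | Adams 


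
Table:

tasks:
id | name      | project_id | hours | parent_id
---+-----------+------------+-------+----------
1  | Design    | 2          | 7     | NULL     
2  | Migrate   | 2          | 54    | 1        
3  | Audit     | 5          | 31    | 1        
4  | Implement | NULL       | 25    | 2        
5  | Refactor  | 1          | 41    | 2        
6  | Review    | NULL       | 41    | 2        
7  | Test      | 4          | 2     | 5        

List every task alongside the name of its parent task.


This is a self-join: tasks is joined to a second copy of itself, matching each row's parent_id to another row's id. Use LEFT JOIN so rows with parent_id=NULL are kept.
  - task 1 (Design): parent_id=NULL -> NULL
  - task 2 (Migrate): parent_id=1 -> Design
  - task 3 (Audit): parent_id=1 -> Design
  - task 4 (Implement): parent_id=2 -> Migrate
  - task 5 (Refactor): parent_id=2 -> Migrate
  - task 6 (Review): parent_id=2 -> Migrate
  - task 7 (Test): parent_id=5 -> Refactor

SQL:
SELECT a.name AS item, b.name AS parent
FROM tasks a
LEFT JOIN tasks b ON a.parent_id = b.id

Result:
item      | parent  
----------+---------
Design    | NULL    
Migrate   | Design  
Audit     | Design  
Implement | Migrate 
Refactor  | Migrate 
Review    | Migrate 
Test      | Refactor


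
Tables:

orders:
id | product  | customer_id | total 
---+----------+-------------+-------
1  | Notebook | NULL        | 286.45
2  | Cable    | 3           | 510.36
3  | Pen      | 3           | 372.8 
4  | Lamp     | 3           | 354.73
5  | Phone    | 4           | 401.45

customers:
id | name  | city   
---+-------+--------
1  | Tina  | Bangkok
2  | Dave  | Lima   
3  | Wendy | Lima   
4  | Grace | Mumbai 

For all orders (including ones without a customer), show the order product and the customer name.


LEFT JOIN keeps every row from orders (the left table); where customer_id has no match in customers, the customer columns become NULL. Walk through each order:
  - order 1 (Notebook): customer_id=NULL, no match -> kept with NULL
  - order 2 (Cable): customer_id=3 -> matches Wendy
  - order 3 (Pen): customer_id=3 -> matches Wendy
  - order 4 (Lamp): customer_id=3 -> matches Wendy
  - order 5 (Phone): customer_id=4 -> matches Grace
All 5 rows appear; 1 has NULL customer.

SQL:
SELECT a.product, b.name AS customer
FROM orders a
LEFT JOIN customers b ON a.customer_id = b.id

Result:
product  | customer
---------+---------
Notebook | NULL    
Cable    | Wendy   
Pen      | Wendy   
Lamp     | Wendy   
Phone    | Grace   


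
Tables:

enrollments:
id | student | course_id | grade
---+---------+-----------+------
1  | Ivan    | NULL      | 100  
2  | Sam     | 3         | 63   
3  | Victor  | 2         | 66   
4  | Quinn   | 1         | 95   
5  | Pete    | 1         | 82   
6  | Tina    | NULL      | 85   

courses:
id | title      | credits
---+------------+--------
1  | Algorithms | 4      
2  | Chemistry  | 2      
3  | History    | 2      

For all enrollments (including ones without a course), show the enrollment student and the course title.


LEFT JOIN keeps every row from enrollments (the left table); where course_id has no match in courses, the course columns become NULL. Walk through each enrollment:
  - enrollment 1 (Ivan): course_id=NULL, no match -> kept with NULL
  - enrollment 2 (Sam): course_id=3 -> matches History
  - enrollment 3 (Victor): course_id=2 -> matches Chemistry
  - enrollment 4 (Quinn): course_id=1 -> matches Algorithms
  - enrollment 5 (Pete): course_id=1 -> matches Algorithms
  - enrollment 6 (Tina): course_id=NULL, no match -> kept with NULL
All 6 rows appear; 2 have NULL course.

SQL:
SELECT a.student, b.title AS course
FROM enrollments a
LEFT JOIN courses b ON a.course_id = b.id

Result:
student | course    
--------+-----------
Ivan    | NULL      
Sam     | History   
Victor  | Chemistry 
Quinn   | Algorithms
Pete    | Algorithms
Tina    | NULL      


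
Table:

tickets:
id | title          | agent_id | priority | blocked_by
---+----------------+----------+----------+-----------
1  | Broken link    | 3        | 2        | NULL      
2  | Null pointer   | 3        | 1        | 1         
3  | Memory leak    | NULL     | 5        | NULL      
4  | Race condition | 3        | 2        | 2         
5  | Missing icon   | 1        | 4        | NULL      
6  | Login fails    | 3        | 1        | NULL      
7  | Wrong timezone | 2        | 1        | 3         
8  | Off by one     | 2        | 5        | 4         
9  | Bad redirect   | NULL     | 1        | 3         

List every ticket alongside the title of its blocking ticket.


This is a self-join: tickets is joined to a second copy of itself, matching each row's blocked_by to another row's id. Use LEFT JOIN so rows with blocked_by=NULL are kept.
  - ticket 1 (Broken link): blocked_by=NULL -> NULL
  - ticket 2 (Null pointer): blocked_by=1 -> Broken link
  - ticket 3 (Memory leak): blocked_by=NULL -> NULL
  - ticket 4 (Race condition): blocked_by=2 -> Null pointer
  - ticket 5 (Missing icon): blocked_by=NULL -> NULL
  - ticket 6 (Login fails): blocked_by=NULL -> NULL
  - ticket 7 (Wrong timezone): blocked_by=3 -> Memory leak
  - ticket 8 (Off by one): blocked_by=4 -> Race condition
  - ticket 9 (Bad redirect): blocked_by=3 -> Memory leak

SQL:
SELECT a.title AS item, b.title AS blocked_by
FROM tickets a
LEFT JOIN tickets b ON a.blocked_by = b.id

Result:
item           | blocked_by    
---------------+---------------
Broken link    | NULL          
Null pointer   | Broken link   
Memory leak    | NULL          
Race condition | Null pointer  
Missing icon   | NULL          
Login fails    | NULL          
Wrong timezone | Memory leak   
Off by one     | Race condition
Bad redirect   | Memory leak   


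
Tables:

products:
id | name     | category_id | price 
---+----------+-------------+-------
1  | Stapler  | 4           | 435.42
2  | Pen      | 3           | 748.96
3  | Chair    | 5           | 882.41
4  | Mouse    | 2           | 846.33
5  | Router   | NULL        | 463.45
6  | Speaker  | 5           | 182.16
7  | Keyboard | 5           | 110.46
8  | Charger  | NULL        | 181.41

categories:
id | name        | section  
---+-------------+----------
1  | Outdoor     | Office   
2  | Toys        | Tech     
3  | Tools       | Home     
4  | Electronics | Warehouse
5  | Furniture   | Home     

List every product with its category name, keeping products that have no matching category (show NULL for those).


LEFT JOIN keeps every row from products (the left table); where category_id has no match in categories, the category columns become NULL. Walk through each product:
  - product 1 (Stapler): category_id=4 -> matches Electronics
  - product 2 (Pen): category_id=3 -> matches Tools
  - product 3 (Chair): category_id=5 -> matches Furniture
  - product 4 (Mouse): category_id=2 -> matches Toys
  - product 5 (Router): category_id=NULL, no match -> kept with NULL
  - product 6 (Speaker): category_id=5 -> matches Furniture
  - product 7 (Keyboard): category_id=5 -> matches Furniture
  - product 8 (Charger): category_id=NULL, no match -> kept with NULL
All 8 rows appear; 2 have NULL category.

SQL:
SELECT a.name, b.name AS category
FROM products a
LEFT JOIN categories b ON a.category_id = b.id

Result:
name     | category   
---------+------------
Stapler  | Electronics
Pen      | Tools      
Chair    | Furniture  
Mouse    | Toys       
Router   | NULL       
Speaker  | Furniture  
Keyboard | Furniture  
Charger  | NULL       


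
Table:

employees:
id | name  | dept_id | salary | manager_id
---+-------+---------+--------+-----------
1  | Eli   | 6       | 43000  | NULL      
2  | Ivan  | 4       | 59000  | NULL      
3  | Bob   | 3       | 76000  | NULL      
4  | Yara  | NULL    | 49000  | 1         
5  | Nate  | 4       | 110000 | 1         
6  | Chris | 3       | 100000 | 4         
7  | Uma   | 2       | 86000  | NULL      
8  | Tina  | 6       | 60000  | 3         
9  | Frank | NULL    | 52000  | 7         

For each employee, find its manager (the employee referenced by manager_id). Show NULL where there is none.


This is a self-join: employees is joined to a second copy of itself, matching each row's manager_id to another row's id. Use LEFT JOIN so rows with manager_id=NULL are kept.
  - employee 1 (Eli): manager_id=NULL -> NULL
  - employee 2 (Ivan): manager_id=NULL -> NULL
  - employee 3 (Bob): manager_id=NULL -> NULL
  - employee 4 (Yara): manager_id=1 -> Eli
  - employee 5 (Nate): manager_id=1 -> Eli
  - employee 6 (Chris): manager_id=4 -> Yara
  - employee 7 (Uma): manager_id=NULL -> NULL
  - employee 8 (Tina): manager_id=3 -> Bob
  - employee 9 (Frank): manager_id=7 -> Uma

SQL:
SELECT a.name AS item, b.name AS manager
FROM employees a
LEFT JOIN employees b ON a.manager_id = b.id

Result:
item  | manager
------+--------
Eli   | NULL   
Ivan  | NULL   
Bob   | NULL   
Yara  | Eli    
Nate  | Eli    
Chris | Yara   
Uma   | NULL   
Tina  | Bob    
Frank | Uma    


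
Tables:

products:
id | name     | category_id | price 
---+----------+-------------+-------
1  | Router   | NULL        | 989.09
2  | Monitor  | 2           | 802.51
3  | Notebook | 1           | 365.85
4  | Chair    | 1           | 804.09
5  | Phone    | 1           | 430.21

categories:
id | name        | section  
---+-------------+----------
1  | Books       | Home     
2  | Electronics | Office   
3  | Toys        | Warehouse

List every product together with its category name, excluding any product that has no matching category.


INNER JOIN keeps only products rows whose category_id matches an id in categories. Walk through each product:
  - product 1 (Router): category_id=NULL, no match -> dropped
  - product 2 (Monitor): category_id=2 -> matches Electronics
  - product 3 (Notebook): category_id=1 -> matches Books
  - product 4 (Chair): category_id=1 -> matches Books
  - product 5 (Phone): category_id=1 -> matches Books
So 1 of 5 rows is dropped.

SQL:
SELECT a.name, b.name AS category
FROM products a
INNER JOIN categories b ON a.category_id = b.id

Result:
name     | category   
---------+------------
Monitor  | Electronics
Notebook | Books      
Chair    | Books      
Phone    | Books      


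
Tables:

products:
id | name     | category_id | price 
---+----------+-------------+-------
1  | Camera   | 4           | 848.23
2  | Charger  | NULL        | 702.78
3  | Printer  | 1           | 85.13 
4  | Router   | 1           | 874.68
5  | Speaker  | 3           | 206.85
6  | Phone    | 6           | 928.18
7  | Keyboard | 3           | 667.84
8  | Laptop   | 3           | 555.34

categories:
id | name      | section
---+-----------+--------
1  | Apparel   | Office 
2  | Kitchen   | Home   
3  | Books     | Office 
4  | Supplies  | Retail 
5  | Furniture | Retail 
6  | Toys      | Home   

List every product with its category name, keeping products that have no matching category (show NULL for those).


LEFT JOIN keeps every row from products (the left table); where category_id has no match in categories, the category columns become NULL. Walk through each product:
  - product 1 (Camera): category_id=4 -> matches Supplies
  - product 2 (Charger): category_id=NULL, no match -> kept with NULL
  - product 3 (Printer): category_id=1 -> matches Apparel
  - product 4 (Router): category_id=1 -> matches Apparel
  - product 5 (Speaker): category_id=3 -> matches Books
  - product 6 (Phone): category_id=6 -> matches Toys
  - product 7 (Keyboard): category_id=3 -> matches Books
  - product 8 (Laptop): category_id=3 -> matches Books
All 8 rows appear; 1 has NULL category.

SQL:
SELECT a.name, b.name AS category
FROM products a
LEFT JOIN categories b ON a.category_id = b.id

Result:
name     | category
---------+---------
Camera   | Supplies
Charger  | NULL    
Printer  | Apparel 
Router   | Apparel 
Speaker  | Books   
Phone    | Toys    
Keyboard | Books   
Laptop   | Books   


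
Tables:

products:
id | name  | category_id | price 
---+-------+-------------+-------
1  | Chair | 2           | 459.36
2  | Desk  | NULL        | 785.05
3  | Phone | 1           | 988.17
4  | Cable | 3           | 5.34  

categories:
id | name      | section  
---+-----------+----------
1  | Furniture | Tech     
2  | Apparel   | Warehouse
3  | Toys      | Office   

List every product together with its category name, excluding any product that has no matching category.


INNER JOIN keeps only products rows whose category_id matches an id in categories. Walk through each product:
  - product 1 (Chair): category_id=2 -> matches Apparel
  - product 2 (Desk): category_id=NULL, no match -> dropped
  - product 3 (Phone): category_id=1 -> matches Furniture
  - product 4 (Cable): category_id=3 -> matches Toys
So 1 of 4 rows is dropped.

SQL:
SELECT a.name, b.name AS category
FROM products a
INNER JOIN categories b ON a.category_id = b.id

Result:
name  | category 
------+----------
Chair | Apparel  
Phone | Furniture
Cable | Toys     


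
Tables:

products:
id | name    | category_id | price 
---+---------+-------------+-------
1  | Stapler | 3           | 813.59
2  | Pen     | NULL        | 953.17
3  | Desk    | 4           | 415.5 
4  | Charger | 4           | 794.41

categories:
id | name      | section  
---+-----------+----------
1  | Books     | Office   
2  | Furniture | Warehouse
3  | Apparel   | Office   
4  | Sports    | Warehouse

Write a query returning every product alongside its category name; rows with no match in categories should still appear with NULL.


LEFT JOIN keeps every row from products (the left table); where category_id has no match in categories, the category columns become NULL. Walk through each product:
  - product 1 (Stapler): category_id=3 -> matches Apparel
  - product 2 (Pen): category_id=NULL, no match -> kept with NULL
  - product 3 (Desk): category_id=4 -> matches Sports
  - product 4 (Charger): category_id=4 -> matches Sports
All 4 rows appear; 1 has NULL category.

SQL:
SELECT a.name, b.name AS category
FROM products a
LEFT JOIN categories b ON a.category_id = b.id

Result:
name    | category
--------+---------
Stapler | Apparel 
Pen     | NULL    
Desk    | Sports  
Charger | Sports  


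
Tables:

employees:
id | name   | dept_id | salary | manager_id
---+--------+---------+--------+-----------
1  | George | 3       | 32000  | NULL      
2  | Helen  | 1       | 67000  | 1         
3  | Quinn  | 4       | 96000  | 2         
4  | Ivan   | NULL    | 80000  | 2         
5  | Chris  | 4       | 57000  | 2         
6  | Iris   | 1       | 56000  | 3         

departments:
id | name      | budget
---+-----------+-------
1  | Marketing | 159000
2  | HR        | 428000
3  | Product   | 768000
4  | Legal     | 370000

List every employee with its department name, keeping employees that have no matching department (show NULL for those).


LEFT JOIN keeps every row from employees (the left table); where dept_id has no match in departments, the department columns become NULL. Walk through each employee:
  - employee 1 (George): dept_id=3 -> matches Product
  - employee 2 (Helen): dept_id=1 -> matches Marketing
  - employee 3 (Quinn): dept_id=4 -> matches Legal
  - employee 4 (Ivan): dept_id=NULL, no match -> kept with NULL
  - employee 5 (Chris): dept_id=4 -> matches Legal
  - employee 6 (Iris): dept_id=1 -> matches Marketing
All 6 rows appear; 1 has NULL department.

SQL:
SELECT a.name, b.name AS department
FROM employees a
LEFT JOIN departments b ON a.dept_id = b.id

Result:
name   | department
-------+-----------
George | Product   
Helen  | Marketing 
Quinn  | Legal     
Ivan   | NULL      
Chris  | Legal     
Iris   | Marketing 


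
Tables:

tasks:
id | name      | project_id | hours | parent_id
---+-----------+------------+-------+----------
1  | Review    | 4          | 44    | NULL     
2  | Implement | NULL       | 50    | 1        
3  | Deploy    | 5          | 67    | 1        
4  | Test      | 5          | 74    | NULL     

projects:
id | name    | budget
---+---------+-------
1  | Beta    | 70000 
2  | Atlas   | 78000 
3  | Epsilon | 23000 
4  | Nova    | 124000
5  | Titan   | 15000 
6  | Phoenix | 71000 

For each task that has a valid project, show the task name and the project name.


INNER JOIN keeps only tasks rows whose project_id matches an id in projects. Walk through each task:
  - task 1 (Review): project_id=4 -> matches Nova
  - task 2 (Implement): project_id=NULL, no match -> dropped
  - task 3 (Deploy): project_id=5 -> matches Titan
  - task 4 (Test): project_id=5 -> matches Titan
So 1 of 4 rows is dropped.

SQL:
SELECT a.name, b.name AS project
FROM tasks a
INNER JOIN projects b ON a.project_id = b.id

Result:
name   | project
-------+--------
Review | Nova   
Deploy | Titan  
Test   | Titan  


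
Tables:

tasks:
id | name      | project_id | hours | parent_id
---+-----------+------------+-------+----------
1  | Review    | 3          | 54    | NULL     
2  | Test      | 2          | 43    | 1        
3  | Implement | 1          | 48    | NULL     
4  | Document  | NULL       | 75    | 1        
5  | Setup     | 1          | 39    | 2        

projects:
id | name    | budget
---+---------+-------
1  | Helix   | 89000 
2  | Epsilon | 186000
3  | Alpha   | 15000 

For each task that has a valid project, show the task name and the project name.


INNER JOIN keeps only tasks rows whose project_id matches an id in projects. Walk through each task:
  - task 1 (Review): project_id=3 -> matches Alpha
  - task 2 (Test): project_id=2 -> matches Epsilon
  - task 3 (Implement): project_id=1 -> matches Helix
  - task 4 (Document): project_id=NULL, no match -> dropped
  - task 5 (Setup): project_id=1 -> matches Helix
So 1 of 5 rows is dropped.

SQL:
SELECT a.name, b.name AS project
FROM tasks a
INNER JOIN projects b ON a.project_id = b.id

Result:
name      | project
----------+--------
Review    | Alpha  
Test      | Epsilon
Implement | Helix  
Setup     | Helix  


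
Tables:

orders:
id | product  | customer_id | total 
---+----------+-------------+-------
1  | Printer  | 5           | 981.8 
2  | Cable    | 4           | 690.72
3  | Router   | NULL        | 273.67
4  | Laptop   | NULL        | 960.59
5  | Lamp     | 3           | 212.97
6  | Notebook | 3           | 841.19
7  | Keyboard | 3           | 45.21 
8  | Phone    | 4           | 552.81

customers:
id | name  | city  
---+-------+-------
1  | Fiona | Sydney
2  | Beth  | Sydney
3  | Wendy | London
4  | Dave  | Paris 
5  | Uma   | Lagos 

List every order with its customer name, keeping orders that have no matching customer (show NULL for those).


LEFT JOIN keeps every row from orders (the left table); where customer_id has no match in customers, the customer columns become NULL. Walk through each order:
  - order 1 (Printer): customer_id=5 -> matches Uma
  - order 2 (Cable): customer_id=4 -> matches Dave
  - order 3 (Router): customer_id=NULL, no match -> kept with NULL
  - order 4 (Laptop): customer_id=NULL, no match -> kept with NULL
  - order 5 (Lamp): customer_id=3 -> matches Wendy
  - order 6 (Notebook): customer_id=3 -> matches Wendy
  - order 7 (Keyboard): customer_id=3 -> matches Wendy
  - order 8 (Phone): customer_id=4 -> matches Dave
All 8 rows appear; 2 have NULL customer.

SQL:
SELECT a.product, b.name AS customer
FROM orders a
LEFT JOIN customers b ON a.customer_id = b.id

Result:
product  | customer
---------+---------
Printer  | Uma     
Cable    | Dave    
Router   | NULL    
Laptop   | NULL    
Lamp     | Wendy   
Notebook | Wendy   
Keyboard | Wendy   
Phone    | Dave    


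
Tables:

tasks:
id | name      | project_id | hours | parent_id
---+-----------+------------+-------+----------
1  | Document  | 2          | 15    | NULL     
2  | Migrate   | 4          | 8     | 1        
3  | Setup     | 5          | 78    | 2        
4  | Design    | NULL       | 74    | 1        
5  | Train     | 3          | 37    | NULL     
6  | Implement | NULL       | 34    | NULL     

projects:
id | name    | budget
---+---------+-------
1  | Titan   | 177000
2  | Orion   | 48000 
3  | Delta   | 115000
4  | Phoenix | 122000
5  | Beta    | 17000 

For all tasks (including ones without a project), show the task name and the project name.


LEFT JOIN keeps every row from tasks (the left table); where project_id has no match in projects, the project columns become NULL. Walk through each task:
  - task 1 (Document): project_id=2 -> matches Orion
  - task 2 (Migrate): project_id=4 -> matches Phoenix
  - task 3 (Setup): project_id=5 -> matches Beta
  - task 4 (Design): project_id=NULL, no match -> kept with NULL
  - task 5 (Train): project_id=3 -> matches Delta
  - task 6 (Implement): project_id=NULL, no match -> kept with NULL
All 6 rows appear; 2 have NULL project.

SQL:
SELECT a.name, b.name AS project
FROM tasks a
LEFT JOIN projects b ON a.project_id = b.id

Result:
name      | project
----------+--------
Document  | Orion  
Migrate   | Phoenix
Setup     | Beta   
Design    | NULL   
Train     | Delta  
Implement | NULL   


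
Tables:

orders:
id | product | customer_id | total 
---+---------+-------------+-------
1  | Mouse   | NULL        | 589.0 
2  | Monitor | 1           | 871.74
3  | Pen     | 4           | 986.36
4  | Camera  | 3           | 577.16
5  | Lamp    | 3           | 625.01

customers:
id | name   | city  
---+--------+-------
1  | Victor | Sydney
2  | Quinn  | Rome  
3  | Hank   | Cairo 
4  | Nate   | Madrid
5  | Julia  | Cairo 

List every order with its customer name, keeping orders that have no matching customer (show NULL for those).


LEFT JOIN keeps every row from orders (the left table); where customer_id has no match in customers, the customer columns become NULL. Walk through each order:
  - order 1 (Mouse): customer_id=NULL, no match -> kept with NULL
  - order 2 (Monitor): customer_id=1 -> matches Victor
  - order 3 (Pen): customer_id=4 -> matches Nate
  - order 4 (Camera): customer_id=3 -> matches Hank
  - order 5 (Lamp): customer_id=3 -> matches Hank
All 5 rows appear; 1 has NULL customer.

SQL:
SELECT a.product, b.name AS customer
FROM orders a
LEFT JOIN customers b ON a.customer_id = b.id

Result:
product | customer
--------+---------
Mouse   | NULL    
Monitor | Victor  
Pen     | Nate    
Camera  | Hank    
Lamp    | Hank    


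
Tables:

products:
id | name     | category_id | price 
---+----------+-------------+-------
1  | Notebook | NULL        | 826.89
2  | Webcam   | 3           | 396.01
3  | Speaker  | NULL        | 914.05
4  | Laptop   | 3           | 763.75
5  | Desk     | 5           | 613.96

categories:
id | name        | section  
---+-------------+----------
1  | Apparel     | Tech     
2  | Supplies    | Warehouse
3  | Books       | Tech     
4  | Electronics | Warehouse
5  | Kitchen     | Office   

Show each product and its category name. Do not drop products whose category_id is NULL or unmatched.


LEFT JOIN keeps every row from products (the left table); where category_id has no match in categories, the category columns become NULL. Walk through each product:
  - product 1 (Notebook): category_id=NULL, no match -> kept with NULL
  - product 2 (Webcam): category_id=3 -> matches Books
  - product 3 (Speaker): category_id=NULL, no match -> kept with NULL
  - product 4 (Laptop): category_id=3 -> matches Books
  - product 5 (Desk): category_id=5 -> matches Kitchen
All 5 rows appear; 2 have NULL category.

SQL:
SELECT a.name, b.name AS category
FROM products a
LEFT JOIN categories b ON a.category_id = b.id

Result:
name     | category
---------+---------
Notebook | NULL    
Webcam   | Books   
Speaker  | NULL    
Laptop   | Books   
Desk     | Kitchen 


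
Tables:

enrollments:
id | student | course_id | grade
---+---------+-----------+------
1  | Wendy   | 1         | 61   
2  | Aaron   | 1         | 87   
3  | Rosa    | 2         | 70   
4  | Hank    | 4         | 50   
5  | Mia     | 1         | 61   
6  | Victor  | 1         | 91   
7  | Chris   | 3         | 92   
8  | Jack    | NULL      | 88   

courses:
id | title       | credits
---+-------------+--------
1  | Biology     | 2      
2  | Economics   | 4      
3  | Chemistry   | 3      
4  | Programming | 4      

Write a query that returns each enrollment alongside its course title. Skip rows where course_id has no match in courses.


INNER JOIN keeps only enrollments rows whose course_id matches an id in courses. Walk through each enrollment:
  - enrollment 1 (Wendy): course_id=1 -> matches Biology
  - enrollment 2 (Aaron): course_id=1 -> matches Biology
  - enrollment 3 (Rosa): course_id=2 -> matches Economics
  - enrollment 4 (Hank): course_id=4 -> matches Programming
  - enrollment 5 (Mia): course_id=1 -> matches Biology
  - enrollment 6 (Victor): course_id=1 -> matches Biology
  - enrollment 7 (Chris): course_id=3 -> matches Chemistry
  - enrollment 8 (Jack): course_id=NULL, no match -> dropped
So 1 of 8 rows is dropped.

SQL:
SELECT a.student, b.title AS course
FROM enrollments a
INNER JOIN courses b ON a.course_id = b.id

Result:
student | course     
--------+------------
Wendy   | Biology    
Aaron   | Biology    
Rosa    | Economics  
Hank    | Programming
Mia     | Biology    
Victor  | Biology    
Chris   | Chemistry  


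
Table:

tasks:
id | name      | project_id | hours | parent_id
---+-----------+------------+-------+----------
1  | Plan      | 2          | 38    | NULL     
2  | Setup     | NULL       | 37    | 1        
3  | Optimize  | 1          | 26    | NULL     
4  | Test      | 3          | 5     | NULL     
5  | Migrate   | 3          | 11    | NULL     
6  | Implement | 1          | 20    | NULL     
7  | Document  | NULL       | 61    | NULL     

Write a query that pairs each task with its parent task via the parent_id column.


This is a self-join: tasks is joined to a second copy of itself, matching each row's parent_id to another row's id. Use LEFT JOIN so rows with parent_id=NULL are kept.
  - task 1 (Plan): parent_id=NULL -> NULL
  - task 2 (Setup): parent_id=1 -> Plan
  - task 3 (Optimize): parent_id=NULL -> NULL
  - task 4 (Test): parent_id=NULL -> NULL
  - task 5 (Migrate): parent_id=NULL -> NULL
  - task 6 (Implement): parent_id=NULL -> NULL
  - task 7 (Document): parent_id=NULL -> NULL

SQL:
SELECT a.name AS item, b.name AS parent
FROM tasks a
LEFT JOIN tasks b ON a.parent_id = b.id

Result:
item      | parent
----------+-------
Plan      | NULL  
Setup     | Plan  
Optimize  | NULL  
Test      | NULL  
Migrate   | NULL  
Implement | NULL  
Document  | NULL  


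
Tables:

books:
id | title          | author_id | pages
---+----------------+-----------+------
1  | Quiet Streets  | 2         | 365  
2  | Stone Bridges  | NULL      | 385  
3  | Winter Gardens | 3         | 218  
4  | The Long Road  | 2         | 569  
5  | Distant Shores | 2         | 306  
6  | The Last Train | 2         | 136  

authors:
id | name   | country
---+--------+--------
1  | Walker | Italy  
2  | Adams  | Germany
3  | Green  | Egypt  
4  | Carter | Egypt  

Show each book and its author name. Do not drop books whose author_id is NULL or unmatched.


LEFT JOIN keeps every row from books (the left table); where author_id has no match in authors, the author columns become NULL. Walk through each book:
  - book 1 (Quiet Streets): author_id=2 -> matches Adams
  - book 2 (Stone Bridges): author_id=NULL, no match -> kept with NULL
  - book 3 (Winter Gardens): author_id=3 -> matches Green
  - book 4 (The Long Road): author_id=2 -> matches Adams
  - book 5 (Distant Shores): author_id=2 -> matches Adams
  - book 6 (The Last Train): author_id=2 -> matches Adams
All 6 rows appear; 1 has NULL author.

SQL:
SELECT a.title, b.name AS author
FROM books a
LEFT JOIN authors b ON a.author_id = b.id

Result:
title          | author
---------------+-------
Quiet Streets  | Adams 
Stone Bridges  | NULL  
Winter Gardens | Green 
The Long Road  | Adams 
Distant Shores | Adams 
The Last Train | Adams 


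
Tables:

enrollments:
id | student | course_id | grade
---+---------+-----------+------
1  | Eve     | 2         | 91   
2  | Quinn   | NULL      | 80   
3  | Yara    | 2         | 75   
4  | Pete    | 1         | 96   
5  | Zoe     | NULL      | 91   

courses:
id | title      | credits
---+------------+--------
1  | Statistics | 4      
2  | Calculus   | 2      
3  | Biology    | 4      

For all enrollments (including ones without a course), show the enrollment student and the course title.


LEFT JOIN keeps every row from enrollments (the left table); where course_id has no match in courses, the course columns become NULL. Walk through each enrollment:
  - enrollment 1 (Eve): course_id=2 -> matches Calculus
  - enrollment 2 (Quinn): course_id=NULL, no match -> kept with NULL
  - enrollment 3 (Yara): course_id=2 -> matches Calculus
  - enrollment 4 (Pete): course_id=1 -> matches Statistics
  - enrollment 5 (Zoe): course_id=NULL, no match -> kept with NULL
All 5 rows appear; 2 have NULL course.

SQL:
SELECT a.student, b.title AS course
FROM enrollments a
LEFT JOIN courses b ON a.course_id = b.id

Result:
student | course    
--------+-----------
Eve     | Calculus  
Quinn   | NULL      
Yara    | Calculus  
Pete    | Statistics
Zoe     | NULL      
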